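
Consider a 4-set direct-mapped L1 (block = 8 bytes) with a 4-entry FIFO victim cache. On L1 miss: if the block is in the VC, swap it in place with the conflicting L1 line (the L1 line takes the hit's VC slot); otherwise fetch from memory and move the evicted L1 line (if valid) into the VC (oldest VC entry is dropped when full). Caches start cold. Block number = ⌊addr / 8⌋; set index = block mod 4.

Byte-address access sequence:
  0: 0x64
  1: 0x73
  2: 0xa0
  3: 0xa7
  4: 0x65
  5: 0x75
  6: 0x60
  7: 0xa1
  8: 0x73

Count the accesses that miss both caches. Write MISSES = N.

#0 0x64→b12/s0 MISS; vc=[]
#1 0x73→b14/s2 MISS; vc=[]
#2 0xa0→b20/s0 MISS; vc=[12]
#3 0xa7→b20/s0 L1-HIT; vc=[12]
#4 0x65→b12/s0 VC-HIT; vc=[20]
#5 0x75→b14/s2 L1-HIT; vc=[20]
#6 0x60→b12/s0 L1-HIT; vc=[20]
#7 0xa1→b20/s0 VC-HIT; vc=[12]
#8 0x73→b14/s2 L1-HIT; vc=[12]

MISSES = 3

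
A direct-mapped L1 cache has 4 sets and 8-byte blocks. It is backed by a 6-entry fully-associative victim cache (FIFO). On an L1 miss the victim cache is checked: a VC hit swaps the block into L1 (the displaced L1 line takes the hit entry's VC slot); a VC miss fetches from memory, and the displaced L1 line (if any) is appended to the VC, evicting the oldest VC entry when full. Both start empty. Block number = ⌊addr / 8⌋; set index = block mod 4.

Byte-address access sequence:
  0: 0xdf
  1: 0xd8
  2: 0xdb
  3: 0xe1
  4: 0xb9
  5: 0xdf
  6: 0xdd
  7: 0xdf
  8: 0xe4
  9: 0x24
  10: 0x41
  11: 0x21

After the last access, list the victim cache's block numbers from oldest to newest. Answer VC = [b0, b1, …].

#0 0xdf→b27/s3 MISS; vc=[]
#1 0xd8→b27/s3 L1-HIT; vc=[]
#2 0xdb→b27/s3 L1-HIT; vc=[]
#3 0xe1→b28/s0 MISS; vc=[]
#4 0xb9→b23/s3 MISS; vc=[27]
#5 0xdf→b27/s3 VC-HIT; vc=[23]
#6 0xdd→b27/s3 L1-HIT; vc=[23]
#7 0xdf→b27/s3 L1-HIT; vc=[23]
#8 0xe4→b28/s0 L1-HIT; vc=[23]
#9 0x24→b4/s0 MISS; vc=[23,28]
#10 0x41→b8/s0 MISS; vc=[23,28,4]
#11 0x21→b4/s0 VC-HIT; vc=[23,28,8]

VC = [23, 28, 8]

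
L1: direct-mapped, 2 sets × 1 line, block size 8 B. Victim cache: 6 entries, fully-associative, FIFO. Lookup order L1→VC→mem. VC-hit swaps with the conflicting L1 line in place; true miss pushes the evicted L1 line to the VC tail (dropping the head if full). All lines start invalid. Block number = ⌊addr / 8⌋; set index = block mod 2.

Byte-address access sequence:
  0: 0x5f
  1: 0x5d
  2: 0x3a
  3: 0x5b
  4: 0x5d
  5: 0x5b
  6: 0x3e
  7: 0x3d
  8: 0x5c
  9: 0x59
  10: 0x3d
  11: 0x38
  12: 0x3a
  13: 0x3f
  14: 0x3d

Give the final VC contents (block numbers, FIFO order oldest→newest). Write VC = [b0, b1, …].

VC = [11]

#0 0x5f→b11/s1 MISS; vc=[]
#1 0x5d→b11/s1 L1-HIT; vc=[]
#2 0x3a→b7/s1 MISS; vc=[11]
#3 0x5b→b11/s1 VC-HIT; vc=[7]
#4 0x5d→b11/s1 L1-HIT; vc=[7]
#5 0x5b→b11/s1 L1-HIT; vc=[7]
#6 0x3e→b7/s1 VC-HIT; vc=[11]
#7 0x3d→b7/s1 L1-HIT; vc=[11]
#8 0x5c→b11/s1 VC-HIT; vc=[7]
#9 0x59→b11/s1 L1-HIT; vc=[7]
#10 0x3d→b7/s1 VC-HIT; vc=[11]
#11 0x38→b7/s1 L1-HIT; vc=[11]
#12 0x3a→b7/s1 L1-HIT; vc=[11]
#13 0x3f→b7/s1 L1-HIT; vc=[11]
#14 0x3d→b7/s1 L1-HIT; vc=[11]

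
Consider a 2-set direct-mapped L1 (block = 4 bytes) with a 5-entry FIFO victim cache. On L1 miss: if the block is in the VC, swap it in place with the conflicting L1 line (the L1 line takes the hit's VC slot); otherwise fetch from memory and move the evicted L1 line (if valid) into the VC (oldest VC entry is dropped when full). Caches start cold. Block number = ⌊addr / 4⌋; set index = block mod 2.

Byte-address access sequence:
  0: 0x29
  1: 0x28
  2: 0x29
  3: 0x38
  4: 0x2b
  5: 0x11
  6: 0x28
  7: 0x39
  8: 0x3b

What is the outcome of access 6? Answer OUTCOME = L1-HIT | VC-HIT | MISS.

  [0] addr=0x29 blk=10 s=0: MISS | VC []
  [1] addr=0x28 blk=10 s=0: L1-HIT | VC []
  [2] addr=0x29 blk=10 s=0: L1-HIT | VC []
  [3] addr=0x38 blk=14 s=0: MISS | VC [10]
  [4] addr=0x2b blk=10 s=0: VC-HIT | VC [14]
  [5] addr=0x11 blk=4 s=0: MISS | VC [14, 10]
  [6] addr=0x28 blk=10 s=0: VC-HIT | VC [14, 4]
  [7] addr=0x39 blk=14 s=0: VC-HIT | VC [10, 4]
  [8] addr=0x3b blk=14 s=0: L1-HIT | VC [10, 4]

OUTCOME = VC-HIT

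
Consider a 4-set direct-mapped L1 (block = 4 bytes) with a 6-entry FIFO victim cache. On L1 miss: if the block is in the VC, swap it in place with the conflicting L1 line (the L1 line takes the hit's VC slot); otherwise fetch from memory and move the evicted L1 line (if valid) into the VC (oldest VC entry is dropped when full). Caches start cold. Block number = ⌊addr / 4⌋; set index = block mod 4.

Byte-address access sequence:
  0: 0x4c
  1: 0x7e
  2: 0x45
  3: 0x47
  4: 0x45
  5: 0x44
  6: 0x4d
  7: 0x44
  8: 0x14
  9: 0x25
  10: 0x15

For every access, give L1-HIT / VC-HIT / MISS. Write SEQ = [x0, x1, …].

SEQ = [MISS, MISS, MISS, L1-HIT, L1-HIT, L1-HIT, VC-HIT, L1-HIT, MISS, MISS, VC-HIT]

  [0] addr=0x4c blk=19 s=3: MISS | VC []
  [1] addr=0x7e blk=31 s=3: MISS | VC [19]
  [2] addr=0x45 blk=17 s=1: MISS | VC [19]
  [3] addr=0x47 blk=17 s=1: L1-HIT | VC [19]
  [4] addr=0x45 blk=17 s=1: L1-HIT | VC [19]
  [5] addr=0x44 blk=17 s=1: L1-HIT | VC [19]
  [6] addr=0x4d blk=19 s=3: VC-HIT | VC [31]
  [7] addr=0x44 blk=17 s=1: L1-HIT | VC [31]
  [8] addr=0x14 blk=5 s=1: MISS | VC [31, 17]
  [9] addr=0x25 blk=9 s=1: MISS | VC [31, 17, 5]
  [10] addr=0x15 blk=5 s=1: VC-HIT | VC [31, 17, 9]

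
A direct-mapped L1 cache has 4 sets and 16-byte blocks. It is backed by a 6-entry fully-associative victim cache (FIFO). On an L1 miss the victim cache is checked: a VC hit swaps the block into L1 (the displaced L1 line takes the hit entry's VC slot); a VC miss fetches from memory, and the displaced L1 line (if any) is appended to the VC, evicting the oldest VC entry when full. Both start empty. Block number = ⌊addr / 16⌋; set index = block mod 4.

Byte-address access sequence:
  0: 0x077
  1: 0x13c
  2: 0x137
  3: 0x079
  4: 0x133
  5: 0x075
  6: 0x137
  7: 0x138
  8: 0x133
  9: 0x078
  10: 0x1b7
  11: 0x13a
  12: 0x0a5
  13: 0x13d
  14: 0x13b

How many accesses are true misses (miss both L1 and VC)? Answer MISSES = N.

#0 0x77→b7/s3 MISS; vc=[]
#1 0x13c→b19/s3 MISS; vc=[7]
#2 0x137→b19/s3 L1-HIT; vc=[7]
#3 0x79→b7/s3 VC-HIT; vc=[19]
#4 0x133→b19/s3 VC-HIT; vc=[7]
#5 0x75→b7/s3 VC-HIT; vc=[19]
#6 0x137→b19/s3 VC-HIT; vc=[7]
#7 0x138→b19/s3 L1-HIT; vc=[7]
#8 0x133→b19/s3 L1-HIT; vc=[7]
#9 0x78→b7/s3 VC-HIT; vc=[19]
#10 0x1b7→b27/s3 MISS; vc=[19,7]
#11 0x13a→b19/s3 VC-HIT; vc=[27,7]
#12 0xa5→b10/s2 MISS; vc=[27,7]
#13 0x13d→b19/s3 L1-HIT; vc=[27,7]
#14 0x13b→b19/s3 L1-HIT; vc=[27,7]

MISSES = 4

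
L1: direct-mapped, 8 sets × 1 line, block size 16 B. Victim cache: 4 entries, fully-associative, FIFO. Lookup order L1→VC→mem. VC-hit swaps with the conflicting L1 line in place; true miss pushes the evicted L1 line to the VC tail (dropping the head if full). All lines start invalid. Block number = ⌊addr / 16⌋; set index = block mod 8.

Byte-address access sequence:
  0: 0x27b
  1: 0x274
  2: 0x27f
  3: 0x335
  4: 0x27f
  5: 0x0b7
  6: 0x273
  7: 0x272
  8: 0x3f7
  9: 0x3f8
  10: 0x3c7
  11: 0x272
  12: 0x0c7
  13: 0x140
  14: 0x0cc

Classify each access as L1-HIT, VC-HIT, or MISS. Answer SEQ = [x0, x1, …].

0: 0x27b (blk 39, set 7) → MISS  vc=[]
1: 0x274 (blk 39, set 7) → L1-HIT  vc=[]
2: 0x27f (blk 39, set 7) → L1-HIT  vc=[]
3: 0x335 (blk 51, set 3) → MISS  vc=[]
4: 0x27f (blk 39, set 7) → L1-HIT  vc=[]
5: 0xb7 (blk 11, set 3) → MISS  vc=[51]
6: 0x273 (blk 39, set 7) → L1-HIT  vc=[51]
7: 0x272 (blk 39, set 7) → L1-HIT  vc=[51]
8: 0x3f7 (blk 63, set 7) → MISS  vc=[51, 39]
9: 0x3f8 (blk 63, set 7) → L1-HIT  vc=[51, 39]
10: 0x3c7 (blk 60, set 4) → MISS  vc=[51, 39]
11: 0x272 (blk 39, set 7) → VC-HIT  vc=[51, 63]
12: 0xc7 (blk 12, set 4) → MISS  vc=[51, 63, 60]
13: 0x140 (blk 20, set 4) → MISS  vc=[51, 63, 60, 12]
14: 0xcc (blk 12, set 4) → VC-HIT  vc=[51, 63, 60, 20]

SEQ = [MISS, L1-HIT, L1-HIT, MISS, L1-HIT, MISS, L1-HIT, L1-HIT, MISS, L1-HIT, MISS, VC-HIT, MISS, MISS, VC-HIT]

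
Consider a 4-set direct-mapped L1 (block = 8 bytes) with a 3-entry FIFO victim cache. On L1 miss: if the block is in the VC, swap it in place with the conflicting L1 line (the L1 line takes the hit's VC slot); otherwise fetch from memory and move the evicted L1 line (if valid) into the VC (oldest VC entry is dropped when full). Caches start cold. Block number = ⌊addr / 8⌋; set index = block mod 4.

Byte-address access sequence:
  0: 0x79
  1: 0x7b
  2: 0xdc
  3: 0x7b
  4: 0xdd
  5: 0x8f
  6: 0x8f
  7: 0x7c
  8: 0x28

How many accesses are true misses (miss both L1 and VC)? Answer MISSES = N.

#0 0x79→b15/s3 MISS; vc=[]
#1 0x7b→b15/s3 L1-HIT; vc=[]
#2 0xdc→b27/s3 MISS; vc=[15]
#3 0x7b→b15/s3 VC-HIT; vc=[27]
#4 0xdd→b27/s3 VC-HIT; vc=[15]
#5 0x8f→b17/s1 MISS; vc=[15]
#6 0x8f→b17/s1 L1-HIT; vc=[15]
#7 0x7c→b15/s3 VC-HIT; vc=[27]
#8 0x28→b5/s1 MISS; vc=[27,17]

MISSES = 4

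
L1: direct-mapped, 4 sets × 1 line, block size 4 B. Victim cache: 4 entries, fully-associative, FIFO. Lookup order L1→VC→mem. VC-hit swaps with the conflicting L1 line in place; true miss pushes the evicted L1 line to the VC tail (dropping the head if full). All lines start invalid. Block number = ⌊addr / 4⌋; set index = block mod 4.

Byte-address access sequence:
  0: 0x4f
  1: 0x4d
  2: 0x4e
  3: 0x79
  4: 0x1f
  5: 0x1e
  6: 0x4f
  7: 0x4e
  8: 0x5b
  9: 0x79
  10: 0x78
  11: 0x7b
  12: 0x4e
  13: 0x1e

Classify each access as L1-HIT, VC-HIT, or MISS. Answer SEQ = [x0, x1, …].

SEQ = [MISS, L1-HIT, L1-HIT, MISS, MISS, L1-HIT, VC-HIT, L1-HIT, MISS, VC-HIT, L1-HIT, L1-HIT, L1-HIT, VC-HIT]

0: 0x4f (blk 19, set 3) → MISS  vc=[]
1: 0x4d (blk 19, set 3) → L1-HIT  vc=[]
2: 0x4e (blk 19, set 3) → L1-HIT  vc=[]
3: 0x79 (blk 30, set 2) → MISS  vc=[]
4: 0x1f (blk 7, set 3) → MISS  vc=[19]
5: 0x1e (blk 7, set 3) → L1-HIT  vc=[19]
6: 0x4f (blk 19, set 3) → VC-HIT  vc=[7]
7: 0x4e (blk 19, set 3) → L1-HIT  vc=[7]
8: 0x5b (blk 22, set 2) → MISS  vc=[7, 30]
9: 0x79 (blk 30, set 2) → VC-HIT  vc=[7, 22]
10: 0x78 (blk 30, set 2) → L1-HIT  vc=[7, 22]
11: 0x7b (blk 30, set 2) → L1-HIT  vc=[7, 22]
12: 0x4e (blk 19, set 3) → L1-HIT  vc=[7, 22]
13: 0x1e (blk 7, set 3) → VC-HIT  vc=[19, 22]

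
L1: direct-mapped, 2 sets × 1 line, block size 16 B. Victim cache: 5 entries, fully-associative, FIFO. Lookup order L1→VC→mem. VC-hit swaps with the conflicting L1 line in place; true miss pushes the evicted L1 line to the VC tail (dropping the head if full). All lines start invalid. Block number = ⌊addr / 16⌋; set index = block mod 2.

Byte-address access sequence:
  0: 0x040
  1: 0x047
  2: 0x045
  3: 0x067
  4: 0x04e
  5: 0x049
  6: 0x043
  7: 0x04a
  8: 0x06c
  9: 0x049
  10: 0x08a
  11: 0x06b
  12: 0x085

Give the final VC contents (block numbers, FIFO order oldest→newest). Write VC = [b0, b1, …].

VC = [6, 4]

  [0] addr=0x40 blk=4 s=0: MISS | VC []
  [1] addr=0x47 blk=4 s=0: L1-HIT | VC []
  [2] addr=0x45 blk=4 s=0: L1-HIT | VC []
  [3] addr=0x67 blk=6 s=0: MISS | VC [4]
  [4] addr=0x4e blk=4 s=0: VC-HIT | VC [6]
  [5] addr=0x49 blk=4 s=0: L1-HIT | VC [6]
  [6] addr=0x43 blk=4 s=0: L1-HIT | VC [6]
  [7] addr=0x4a blk=4 s=0: L1-HIT | VC [6]
  [8] addr=0x6c blk=6 s=0: VC-HIT | VC [4]
  [9] addr=0x49 blk=4 s=0: VC-HIT | VC [6]
  [10] addr=0x8a blk=8 s=0: MISS | VC [6, 4]
  [11] addr=0x6b blk=6 s=0: VC-HIT | VC [8, 4]
  [12] addr=0x85 blk=8 s=0: VC-HIT | VC [6, 4]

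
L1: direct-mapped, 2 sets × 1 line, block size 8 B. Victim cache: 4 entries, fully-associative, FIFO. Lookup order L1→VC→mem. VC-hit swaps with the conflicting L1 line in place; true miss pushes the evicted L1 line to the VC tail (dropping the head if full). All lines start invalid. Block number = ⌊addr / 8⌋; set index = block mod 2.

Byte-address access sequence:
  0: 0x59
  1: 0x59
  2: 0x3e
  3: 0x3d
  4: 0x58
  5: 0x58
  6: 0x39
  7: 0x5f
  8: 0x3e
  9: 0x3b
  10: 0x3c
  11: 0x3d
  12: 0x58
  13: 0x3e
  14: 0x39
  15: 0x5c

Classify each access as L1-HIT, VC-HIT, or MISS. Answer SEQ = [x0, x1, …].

  [0] addr=0x59 blk=11 s=1: MISS | VC []
  [1] addr=0x59 blk=11 s=1: L1-HIT | VC []
  [2] addr=0x3e blk=7 s=1: MISS | VC [11]
  [3] addr=0x3d blk=7 s=1: L1-HIT | VC [11]
  [4] addr=0x58 blk=11 s=1: VC-HIT | VC [7]
  [5] addr=0x58 blk=11 s=1: L1-HIT | VC [7]
  [6] addr=0x39 blk=7 s=1: VC-HIT | VC [11]
  [7] addr=0x5f blk=11 s=1: VC-HIT | VC [7]
  [8] addr=0x3e blk=7 s=1: VC-HIT | VC [11]
  [9] addr=0x3b blk=7 s=1: L1-HIT | VC [11]
  [10] addr=0x3c blk=7 s=1: L1-HIT | VC [11]
  [11] addr=0x3d blk=7 s=1: L1-HIT | VC [11]
  [12] addr=0x58 blk=11 s=1: VC-HIT | VC [7]
  [13] addr=0x3e blk=7 s=1: VC-HIT | VC [11]
  [14] addr=0x39 blk=7 s=1: L1-HIT | VC [11]
  [15] addr=0x5c blk=11 s=1: VC-HIT | VC [7]

SEQ = [MISS, L1-HIT, MISS, L1-HIT, VC-HIT, L1-HIT, VC-HIT, VC-HIT, VC-HIT, L1-HIT, L1-HIT, L1-HIT, VC-HIT, VC-HIT, L1-HIT, VC-HIT]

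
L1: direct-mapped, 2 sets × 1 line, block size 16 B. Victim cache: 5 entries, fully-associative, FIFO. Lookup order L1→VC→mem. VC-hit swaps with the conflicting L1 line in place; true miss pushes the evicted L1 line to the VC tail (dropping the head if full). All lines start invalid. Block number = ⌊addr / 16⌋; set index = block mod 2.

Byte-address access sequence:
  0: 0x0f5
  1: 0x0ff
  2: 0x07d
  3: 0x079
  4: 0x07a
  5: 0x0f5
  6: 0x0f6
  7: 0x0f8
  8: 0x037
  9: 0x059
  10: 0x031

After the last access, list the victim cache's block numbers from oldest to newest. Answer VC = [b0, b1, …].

VC = [7, 15, 5]

0: 0xf5 (blk 15, set 1) → MISS  vc=[]
1: 0xff (blk 15, set 1) → L1-HIT  vc=[]
2: 0x7d (blk 7, set 1) → MISS  vc=[15]
3: 0x79 (blk 7, set 1) → L1-HIT  vc=[15]
4: 0x7a (blk 7, set 1) → L1-HIT  vc=[15]
5: 0xf5 (blk 15, set 1) → VC-HIT  vc=[7]
6: 0xf6 (blk 15, set 1) → L1-HIT  vc=[7]
7: 0xf8 (blk 15, set 1) → L1-HIT  vc=[7]
8: 0x37 (blk 3, set 1) → MISS  vc=[7, 15]
9: 0x59 (blk 5, set 1) → MISS  vc=[7, 15, 3]
10: 0x31 (blk 3, set 1) → VC-HIT  vc=[7, 15, 5]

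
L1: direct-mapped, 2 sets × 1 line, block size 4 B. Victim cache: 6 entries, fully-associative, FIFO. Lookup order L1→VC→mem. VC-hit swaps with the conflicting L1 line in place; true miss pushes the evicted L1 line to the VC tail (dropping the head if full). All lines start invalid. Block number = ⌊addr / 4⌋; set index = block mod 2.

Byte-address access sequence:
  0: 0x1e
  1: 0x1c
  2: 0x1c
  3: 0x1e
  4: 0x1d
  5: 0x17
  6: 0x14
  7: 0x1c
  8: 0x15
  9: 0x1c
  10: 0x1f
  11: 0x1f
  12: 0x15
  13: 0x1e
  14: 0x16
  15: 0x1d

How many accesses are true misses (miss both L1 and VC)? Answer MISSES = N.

MISSES = 2

0: 0x1e (blk 7, set 1) → MISS  vc=[]
1: 0x1c (blk 7, set 1) → L1-HIT  vc=[]
2: 0x1c (blk 7, set 1) → L1-HIT  vc=[]
3: 0x1e (blk 7, set 1) → L1-HIT  vc=[]
4: 0x1d (blk 7, set 1) → L1-HIT  vc=[]
5: 0x17 (blk 5, set 1) → MISS  vc=[7]
6: 0x14 (blk 5, set 1) → L1-HIT  vc=[7]
7: 0x1c (blk 7, set 1) → VC-HIT  vc=[5]
8: 0x15 (blk 5, set 1) → VC-HIT  vc=[7]
9: 0x1c (blk 7, set 1) → VC-HIT  vc=[5]
10: 0x1f (blk 7, set 1) → L1-HIT  vc=[5]
11: 0x1f (blk 7, set 1) → L1-HIT  vc=[5]
12: 0x15 (blk 5, set 1) → VC-HIT  vc=[7]
13: 0x1e (blk 7, set 1) → VC-HIT  vc=[5]
14: 0x16 (blk 5, set 1) → VC-HIT  vc=[7]
15: 0x1d (blk 7, set 1) → VC-HIT  vc=[5]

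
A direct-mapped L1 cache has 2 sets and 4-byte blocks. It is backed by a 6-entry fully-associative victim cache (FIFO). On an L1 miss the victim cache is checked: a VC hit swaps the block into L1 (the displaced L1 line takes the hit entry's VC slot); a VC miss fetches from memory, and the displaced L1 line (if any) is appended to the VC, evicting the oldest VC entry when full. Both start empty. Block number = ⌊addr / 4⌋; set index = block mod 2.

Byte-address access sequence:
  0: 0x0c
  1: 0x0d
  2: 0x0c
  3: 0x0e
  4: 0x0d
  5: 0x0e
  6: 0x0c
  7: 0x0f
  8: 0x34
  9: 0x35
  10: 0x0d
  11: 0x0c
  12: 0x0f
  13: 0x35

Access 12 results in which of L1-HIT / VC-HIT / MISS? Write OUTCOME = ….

0: 0xc (blk 3, set 1) → MISS  vc=[]
1: 0xd (blk 3, set 1) → L1-HIT  vc=[]
2: 0xc (blk 3, set 1) → L1-HIT  vc=[]
3: 0xe (blk 3, set 1) → L1-HIT  vc=[]
4: 0xd (blk 3, set 1) → L1-HIT  vc=[]
5: 0xe (blk 3, set 1) → L1-HIT  vc=[]
6: 0xc (blk 3, set 1) → L1-HIT  vc=[]
7: 0xf (blk 3, set 1) → L1-HIT  vc=[]
8: 0x34 (blk 13, set 1) → MISS  vc=[3]
9: 0x35 (blk 13, set 1) → L1-HIT  vc=[3]
10: 0xd (blk 3, set 1) → VC-HIT  vc=[13]
11: 0xc (blk 3, set 1) → L1-HIT  vc=[13]
12: 0xf (blk 3, set 1) → L1-HIT  vc=[13]
13: 0x35 (blk 13, set 1) → VC-HIT  vc=[3]

OUTCOME = L1-HIT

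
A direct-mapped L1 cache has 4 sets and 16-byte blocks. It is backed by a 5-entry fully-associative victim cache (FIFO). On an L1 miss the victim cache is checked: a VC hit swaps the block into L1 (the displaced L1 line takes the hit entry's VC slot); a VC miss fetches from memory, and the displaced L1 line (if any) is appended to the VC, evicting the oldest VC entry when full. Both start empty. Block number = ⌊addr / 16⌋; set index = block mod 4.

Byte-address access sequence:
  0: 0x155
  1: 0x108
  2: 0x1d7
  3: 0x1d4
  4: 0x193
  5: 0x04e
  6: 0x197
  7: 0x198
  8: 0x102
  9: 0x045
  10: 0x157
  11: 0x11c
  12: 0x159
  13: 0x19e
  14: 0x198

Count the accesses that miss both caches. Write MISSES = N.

MISSES = 6

#0 0x155→b21/s1 MISS; vc=[]
#1 0x108→b16/s0 MISS; vc=[]
#2 0x1d7→b29/s1 MISS; vc=[21]
#3 0x1d4→b29/s1 L1-HIT; vc=[21]
#4 0x193→b25/s1 MISS; vc=[21,29]
#5 0x4e→b4/s0 MISS; vc=[21,29,16]
#6 0x197→b25/s1 L1-HIT; vc=[21,29,16]
#7 0x198→b25/s1 L1-HIT; vc=[21,29,16]
#8 0x102→b16/s0 VC-HIT; vc=[21,29,4]
#9 0x45→b4/s0 VC-HIT; vc=[21,29,16]
#10 0x157→b21/s1 VC-HIT; vc=[25,29,16]
#11 0x11c→b17/s1 MISS; vc=[25,29,16,21]
#12 0x159→b21/s1 VC-HIT; vc=[25,29,16,17]
#13 0x19e→b25/s1 VC-HIT; vc=[21,29,16,17]
#14 0x198→b25/s1 L1-HIT; vc=[21,29,16,17]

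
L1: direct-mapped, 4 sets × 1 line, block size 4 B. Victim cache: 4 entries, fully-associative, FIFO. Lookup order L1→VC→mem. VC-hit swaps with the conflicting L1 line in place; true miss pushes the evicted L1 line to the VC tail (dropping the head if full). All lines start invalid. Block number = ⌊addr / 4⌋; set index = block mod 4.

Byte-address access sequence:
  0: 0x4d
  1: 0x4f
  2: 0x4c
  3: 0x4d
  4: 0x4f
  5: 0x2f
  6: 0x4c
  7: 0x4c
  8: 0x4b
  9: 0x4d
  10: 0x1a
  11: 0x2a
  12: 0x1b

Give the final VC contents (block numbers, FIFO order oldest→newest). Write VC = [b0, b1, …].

VC = [11, 18, 10]

  [0] addr=0x4d blk=19 s=3: MISS | VC []
  [1] addr=0x4f blk=19 s=3: L1-HIT | VC []
  [2] addr=0x4c blk=19 s=3: L1-HIT | VC []
  [3] addr=0x4d blk=19 s=3: L1-HIT | VC []
  [4] addr=0x4f blk=19 s=3: L1-HIT | VC []
  [5] addr=0x2f blk=11 s=3: MISS | VC [19]
  [6] addr=0x4c blk=19 s=3: VC-HIT | VC [11]
  [7] addr=0x4c blk=19 s=3: L1-HIT | VC [11]
  [8] addr=0x4b blk=18 s=2: MISS | VC [11]
  [9] addr=0x4d blk=19 s=3: L1-HIT | VC [11]
  [10] addr=0x1a blk=6 s=2: MISS | VC [11, 18]
  [11] addr=0x2a blk=10 s=2: MISS | VC [11, 18, 6]
  [12] addr=0x1b blk=6 s=2: VC-HIT | VC [11, 18, 10]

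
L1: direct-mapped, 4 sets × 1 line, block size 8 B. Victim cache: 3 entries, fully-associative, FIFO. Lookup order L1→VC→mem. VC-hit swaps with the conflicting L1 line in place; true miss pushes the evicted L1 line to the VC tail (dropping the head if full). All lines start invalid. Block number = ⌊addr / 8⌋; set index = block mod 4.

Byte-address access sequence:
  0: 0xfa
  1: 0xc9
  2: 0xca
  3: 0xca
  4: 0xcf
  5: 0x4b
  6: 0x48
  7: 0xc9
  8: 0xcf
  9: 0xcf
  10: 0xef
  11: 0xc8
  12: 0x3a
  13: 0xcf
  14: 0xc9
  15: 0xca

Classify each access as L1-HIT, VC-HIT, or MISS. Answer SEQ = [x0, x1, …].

SEQ = [MISS, MISS, L1-HIT, L1-HIT, L1-HIT, MISS, L1-HIT, VC-HIT, L1-HIT, L1-HIT, MISS, VC-HIT, MISS, L1-HIT, L1-HIT, L1-HIT]

  [0] addr=0xfa blk=31 s=3: MISS | VC []
  [1] addr=0xc9 blk=25 s=1: MISS | VC []
  [2] addr=0xca blk=25 s=1: L1-HIT | VC []
  [3] addr=0xca blk=25 s=1: L1-HIT | VC []
  [4] addr=0xcf blk=25 s=1: L1-HIT | VC []
  [5] addr=0x4b blk=9 s=1: MISS | VC [25]
  [6] addr=0x48 blk=9 s=1: L1-HIT | VC [25]
  [7] addr=0xc9 blk=25 s=1: VC-HIT | VC [9]
  [8] addr=0xcf blk=25 s=1: L1-HIT | VC [9]
  [9] addr=0xcf blk=25 s=1: L1-HIT | VC [9]
  [10] addr=0xef blk=29 s=1: MISS | VC [9, 25]
  [11] addr=0xc8 blk=25 s=1: VC-HIT | VC [9, 29]
  [12] addr=0x3a blk=7 s=3: MISS | VC [9, 29, 31]
  [13] addr=0xcf blk=25 s=1: L1-HIT | VC [9, 29, 31]
  [14] addr=0xc9 blk=25 s=1: L1-HIT | VC [9, 29, 31]
  [15] addr=0xca blk=25 s=1: L1-HIT | VC [9, 29, 31]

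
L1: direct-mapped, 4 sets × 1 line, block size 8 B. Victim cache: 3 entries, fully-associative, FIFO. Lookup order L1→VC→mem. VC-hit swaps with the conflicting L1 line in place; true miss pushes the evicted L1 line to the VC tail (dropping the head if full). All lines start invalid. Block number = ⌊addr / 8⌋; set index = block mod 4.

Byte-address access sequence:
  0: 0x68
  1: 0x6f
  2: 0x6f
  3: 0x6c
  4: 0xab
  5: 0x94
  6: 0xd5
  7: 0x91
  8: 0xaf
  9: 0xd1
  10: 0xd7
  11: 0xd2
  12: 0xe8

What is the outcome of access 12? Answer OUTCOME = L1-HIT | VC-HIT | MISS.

OUTCOME = MISS

#0 0x68→b13/s1 MISS; vc=[]
#1 0x6f→b13/s1 L1-HIT; vc=[]
#2 0x6f→b13/s1 L1-HIT; vc=[]
#3 0x6c→b13/s1 L1-HIT; vc=[]
#4 0xab→b21/s1 MISS; vc=[13]
#5 0x94→b18/s2 MISS; vc=[13]
#6 0xd5→b26/s2 MISS; vc=[13,18]
#7 0x91→b18/s2 VC-HIT; vc=[13,26]
#8 0xaf→b21/s1 L1-HIT; vc=[13,26]
#9 0xd1→b26/s2 VC-HIT; vc=[13,18]
#10 0xd7→b26/s2 L1-HIT; vc=[13,18]
#11 0xd2→b26/s2 L1-HIT; vc=[13,18]
#12 0xe8→b29/s1 MISS; vc=[13,18,21]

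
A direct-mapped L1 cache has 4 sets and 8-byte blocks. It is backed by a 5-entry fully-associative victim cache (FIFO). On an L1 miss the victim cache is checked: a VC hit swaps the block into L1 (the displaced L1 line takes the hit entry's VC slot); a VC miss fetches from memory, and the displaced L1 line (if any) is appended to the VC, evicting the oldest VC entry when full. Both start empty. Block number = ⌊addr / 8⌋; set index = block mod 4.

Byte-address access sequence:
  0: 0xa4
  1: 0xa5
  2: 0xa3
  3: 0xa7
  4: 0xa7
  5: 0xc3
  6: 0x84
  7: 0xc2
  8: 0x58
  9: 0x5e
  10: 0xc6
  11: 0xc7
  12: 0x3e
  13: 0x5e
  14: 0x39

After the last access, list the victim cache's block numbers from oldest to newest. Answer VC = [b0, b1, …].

VC = [20, 16, 11]

#0 0xa4→b20/s0 MISS; vc=[]
#1 0xa5→b20/s0 L1-HIT; vc=[]
#2 0xa3→b20/s0 L1-HIT; vc=[]
#3 0xa7→b20/s0 L1-HIT; vc=[]
#4 0xa7→b20/s0 L1-HIT; vc=[]
#5 0xc3→b24/s0 MISS; vc=[20]
#6 0x84→b16/s0 MISS; vc=[20,24]
#7 0xc2→b24/s0 VC-HIT; vc=[20,16]
#8 0x58→b11/s3 MISS; vc=[20,16]
#9 0x5e→b11/s3 L1-HIT; vc=[20,16]
#10 0xc6→b24/s0 L1-HIT; vc=[20,16]
#11 0xc7→b24/s0 L1-HIT; vc=[20,16]
#12 0x3e→b7/s3 MISS; vc=[20,16,11]
#13 0x5e→b11/s3 VC-HIT; vc=[20,16,7]
#14 0x39→b7/s3 VC-HIT; vc=[20,16,11]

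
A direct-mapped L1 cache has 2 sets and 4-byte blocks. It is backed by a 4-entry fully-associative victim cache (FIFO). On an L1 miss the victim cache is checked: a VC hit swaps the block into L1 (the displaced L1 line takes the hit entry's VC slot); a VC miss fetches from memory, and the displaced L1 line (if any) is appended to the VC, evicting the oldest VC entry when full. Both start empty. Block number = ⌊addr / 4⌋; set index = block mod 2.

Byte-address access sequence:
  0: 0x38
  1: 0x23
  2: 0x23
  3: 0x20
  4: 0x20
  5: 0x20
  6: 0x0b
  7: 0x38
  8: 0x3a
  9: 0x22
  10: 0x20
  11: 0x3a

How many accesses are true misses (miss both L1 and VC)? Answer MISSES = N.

MISSES = 3

  [0] addr=0x38 blk=14 s=0: MISS | VC []
  [1] addr=0x23 blk=8 s=0: MISS | VC [14]
  [2] addr=0x23 blk=8 s=0: L1-HIT | VC [14]
  [3] addr=0x20 blk=8 s=0: L1-HIT | VC [14]
  [4] addr=0x20 blk=8 s=0: L1-HIT | VC [14]
  [5] addr=0x20 blk=8 s=0: L1-HIT | VC [14]
  [6] addr=0xb blk=2 s=0: MISS | VC [14, 8]
  [7] addr=0x38 blk=14 s=0: VC-HIT | VC [2, 8]
  [8] addr=0x3a blk=14 s=0: L1-HIT | VC [2, 8]
  [9] addr=0x22 blk=8 s=0: VC-HIT | VC [2, 14]
  [10] addr=0x20 blk=8 s=0: L1-HIT | VC [2, 14]
  [11] addr=0x3a blk=14 s=0: VC-HIT | VC [2, 8]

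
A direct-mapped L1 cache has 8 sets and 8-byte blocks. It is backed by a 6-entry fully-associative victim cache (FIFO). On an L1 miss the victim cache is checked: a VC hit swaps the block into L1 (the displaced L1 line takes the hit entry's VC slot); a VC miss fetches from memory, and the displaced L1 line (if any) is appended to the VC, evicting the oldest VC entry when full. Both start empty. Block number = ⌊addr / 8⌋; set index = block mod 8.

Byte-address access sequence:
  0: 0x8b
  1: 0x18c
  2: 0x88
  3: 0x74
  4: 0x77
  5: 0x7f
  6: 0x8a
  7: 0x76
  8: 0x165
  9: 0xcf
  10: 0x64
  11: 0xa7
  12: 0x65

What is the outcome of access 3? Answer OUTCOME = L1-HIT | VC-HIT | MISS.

  [0] addr=0x8b blk=17 s=1: MISS | VC []
  [1] addr=0x18c blk=49 s=1: MISS | VC [17]
  [2] addr=0x88 blk=17 s=1: VC-HIT | VC [49]
  [3] addr=0x74 blk=14 s=6: MISS | VC [49]
  [4] addr=0x77 blk=14 s=6: L1-HIT | VC [49]
  [5] addr=0x7f blk=15 s=7: MISS | VC [49]
  [6] addr=0x8a blk=17 s=1: L1-HIT | VC [49]
  [7] addr=0x76 blk=14 s=6: L1-HIT | VC [49]
  [8] addr=0x165 blk=44 s=4: MISS | VC [49]
  [9] addr=0xcf blk=25 s=1: MISS | VC [49, 17]
  [10] addr=0x64 blk=12 s=4: MISS | VC [49, 17, 44]
  [11] addr=0xa7 blk=20 s=4: MISS | VC [49, 17, 44, 12]
  [12] addr=0x65 blk=12 s=4: VC-HIT | VC [49, 17, 44, 20]

OUTCOME = MISS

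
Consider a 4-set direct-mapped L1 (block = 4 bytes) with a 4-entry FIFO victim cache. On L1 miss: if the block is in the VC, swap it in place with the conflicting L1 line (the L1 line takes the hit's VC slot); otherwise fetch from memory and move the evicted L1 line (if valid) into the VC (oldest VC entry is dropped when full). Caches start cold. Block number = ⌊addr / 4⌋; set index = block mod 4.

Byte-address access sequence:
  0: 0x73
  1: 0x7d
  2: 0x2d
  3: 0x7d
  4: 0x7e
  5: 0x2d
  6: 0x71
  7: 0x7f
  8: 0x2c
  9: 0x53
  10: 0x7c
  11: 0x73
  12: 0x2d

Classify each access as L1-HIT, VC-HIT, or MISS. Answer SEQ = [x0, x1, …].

#0 0x73→b28/s0 MISS; vc=[]
#1 0x7d→b31/s3 MISS; vc=[]
#2 0x2d→b11/s3 MISS; vc=[31]
#3 0x7d→b31/s3 VC-HIT; vc=[11]
#4 0x7e→b31/s3 L1-HIT; vc=[11]
#5 0x2d→b11/s3 VC-HIT; vc=[31]
#6 0x71→b28/s0 L1-HIT; vc=[31]
#7 0x7f→b31/s3 VC-HIT; vc=[11]
#8 0x2c→b11/s3 VC-HIT; vc=[31]
#9 0x53→b20/s0 MISS; vc=[31,28]
#10 0x7c→b31/s3 VC-HIT; vc=[11,28]
#11 0x73→b28/s0 VC-HIT; vc=[11,20]
#12 0x2d→b11/s3 VC-HIT; vc=[31,20]

SEQ = [MISS, MISS, MISS, VC-HIT, L1-HIT, VC-HIT, L1-HIT, VC-HIT, VC-HIT, MISS, VC-HIT, VC-HIT, VC-HIT]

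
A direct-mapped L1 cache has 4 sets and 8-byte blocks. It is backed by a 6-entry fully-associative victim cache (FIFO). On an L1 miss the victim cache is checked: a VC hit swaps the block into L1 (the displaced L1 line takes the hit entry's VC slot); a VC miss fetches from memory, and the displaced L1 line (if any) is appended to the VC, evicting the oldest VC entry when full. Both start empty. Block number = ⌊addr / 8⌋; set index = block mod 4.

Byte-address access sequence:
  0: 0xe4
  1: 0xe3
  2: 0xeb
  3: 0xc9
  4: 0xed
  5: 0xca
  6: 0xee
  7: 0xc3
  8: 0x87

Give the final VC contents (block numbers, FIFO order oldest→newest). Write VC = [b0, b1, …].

VC = [25, 28, 24]

#0 0xe4→b28/s0 MISS; vc=[]
#1 0xe3→b28/s0 L1-HIT; vc=[]
#2 0xeb→b29/s1 MISS; vc=[]
#3 0xc9→b25/s1 MISS; vc=[29]
#4 0xed→b29/s1 VC-HIT; vc=[25]
#5 0xca→b25/s1 VC-HIT; vc=[29]
#6 0xee→b29/s1 VC-HIT; vc=[25]
#7 0xc3→b24/s0 MISS; vc=[25,28]
#8 0x87→b16/s0 MISS; vc=[25,28,24]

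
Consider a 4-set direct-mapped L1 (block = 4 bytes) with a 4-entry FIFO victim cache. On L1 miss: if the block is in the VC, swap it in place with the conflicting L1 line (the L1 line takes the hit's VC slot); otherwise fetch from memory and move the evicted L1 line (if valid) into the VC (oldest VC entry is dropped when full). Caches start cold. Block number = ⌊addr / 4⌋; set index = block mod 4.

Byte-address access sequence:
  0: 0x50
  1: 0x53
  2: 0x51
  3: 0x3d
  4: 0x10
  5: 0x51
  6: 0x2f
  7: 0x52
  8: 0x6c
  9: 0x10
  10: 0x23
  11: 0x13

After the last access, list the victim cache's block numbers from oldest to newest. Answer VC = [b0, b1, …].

0: 0x50 (blk 20, set 0) → MISS  vc=[]
1: 0x53 (blk 20, set 0) → L1-HIT  vc=[]
2: 0x51 (blk 20, set 0) → L1-HIT  vc=[]
3: 0x3d (blk 15, set 3) → MISS  vc=[]
4: 0x10 (blk 4, set 0) → MISS  vc=[20]
5: 0x51 (blk 20, set 0) → VC-HIT  vc=[4]
6: 0x2f (blk 11, set 3) → MISS  vc=[4, 15]
7: 0x52 (blk 20, set 0) → L1-HIT  vc=[4, 15]
8: 0x6c (blk 27, set 3) → MISS  vc=[4, 15, 11]
9: 0x10 (blk 4, set 0) → VC-HIT  vc=[20, 15, 11]
10: 0x23 (blk 8, set 0) → MISS  vc=[20, 15, 11, 4]
11: 0x13 (blk 4, set 0) → VC-HIT  vc=[20, 15, 11, 8]

VC = [20, 15, 11, 8]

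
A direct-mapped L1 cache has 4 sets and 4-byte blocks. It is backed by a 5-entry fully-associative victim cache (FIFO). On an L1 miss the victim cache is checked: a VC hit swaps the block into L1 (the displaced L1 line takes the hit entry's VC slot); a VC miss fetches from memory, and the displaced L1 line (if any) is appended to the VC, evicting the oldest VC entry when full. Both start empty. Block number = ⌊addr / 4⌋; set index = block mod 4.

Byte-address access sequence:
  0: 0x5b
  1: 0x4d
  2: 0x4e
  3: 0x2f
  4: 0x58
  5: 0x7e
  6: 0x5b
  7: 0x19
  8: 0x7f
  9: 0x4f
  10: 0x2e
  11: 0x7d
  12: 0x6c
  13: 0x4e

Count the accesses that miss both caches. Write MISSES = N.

MISSES = 6

#0 0x5b→b22/s2 MISS; vc=[]
#1 0x4d→b19/s3 MISS; vc=[]
#2 0x4e→b19/s3 L1-HIT; vc=[]
#3 0x2f→b11/s3 MISS; vc=[19]
#4 0x58→b22/s2 L1-HIT; vc=[19]
#5 0x7e→b31/s3 MISS; vc=[19,11]
#6 0x5b→b22/s2 L1-HIT; vc=[19,11]
#7 0x19→b6/s2 MISS; vc=[19,11,22]
#8 0x7f→b31/s3 L1-HIT; vc=[19,11,22]
#9 0x4f→b19/s3 VC-HIT; vc=[31,11,22]
#10 0x2e→b11/s3 VC-HIT; vc=[31,19,22]
#11 0x7d→b31/s3 VC-HIT; vc=[11,19,22]
#12 0x6c→b27/s3 MISS; vc=[11,19,22,31]
#13 0x4e→b19/s3 VC-HIT; vc=[11,27,22,31]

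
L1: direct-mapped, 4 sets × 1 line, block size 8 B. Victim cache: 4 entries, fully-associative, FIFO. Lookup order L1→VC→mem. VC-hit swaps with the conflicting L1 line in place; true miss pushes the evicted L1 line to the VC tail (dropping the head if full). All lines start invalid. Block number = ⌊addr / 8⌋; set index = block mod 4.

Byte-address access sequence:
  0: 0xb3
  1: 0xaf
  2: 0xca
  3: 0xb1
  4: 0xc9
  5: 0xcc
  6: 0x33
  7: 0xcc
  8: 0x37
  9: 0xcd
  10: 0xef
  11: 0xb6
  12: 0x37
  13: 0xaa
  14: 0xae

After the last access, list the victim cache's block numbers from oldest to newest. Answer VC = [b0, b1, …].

#0 0xb3→b22/s2 MISS; vc=[]
#1 0xaf→b21/s1 MISS; vc=[]
#2 0xca→b25/s1 MISS; vc=[21]
#3 0xb1→b22/s2 L1-HIT; vc=[21]
#4 0xc9→b25/s1 L1-HIT; vc=[21]
#5 0xcc→b25/s1 L1-HIT; vc=[21]
#6 0x33→b6/s2 MISS; vc=[21,22]
#7 0xcc→b25/s1 L1-HIT; vc=[21,22]
#8 0x37→b6/s2 L1-HIT; vc=[21,22]
#9 0xcd→b25/s1 L1-HIT; vc=[21,22]
#10 0xef→b29/s1 MISS; vc=[21,22,25]
#11 0xb6→b22/s2 VC-HIT; vc=[21,6,25]
#12 0x37→b6/s2 VC-HIT; vc=[21,22,25]
#13 0xaa→b21/s1 VC-HIT; vc=[29,22,25]
#14 0xae→b21/s1 L1-HIT; vc=[29,22,25]

VC = [29, 22, 25]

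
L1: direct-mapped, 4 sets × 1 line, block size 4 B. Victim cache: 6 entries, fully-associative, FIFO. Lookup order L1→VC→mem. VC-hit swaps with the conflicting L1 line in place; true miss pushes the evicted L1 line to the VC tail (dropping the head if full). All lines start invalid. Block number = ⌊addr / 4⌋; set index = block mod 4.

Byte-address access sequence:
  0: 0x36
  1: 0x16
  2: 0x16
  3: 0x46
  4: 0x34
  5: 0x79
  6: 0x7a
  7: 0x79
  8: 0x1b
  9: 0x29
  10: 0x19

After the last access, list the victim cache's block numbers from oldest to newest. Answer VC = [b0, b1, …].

VC = [17, 5, 30, 10]

#0 0x36→b13/s1 MISS; vc=[]
#1 0x16→b5/s1 MISS; vc=[13]
#2 0x16→b5/s1 L1-HIT; vc=[13]
#3 0x46→b17/s1 MISS; vc=[13,5]
#4 0x34→b13/s1 VC-HIT; vc=[17,5]
#5 0x79→b30/s2 MISS; vc=[17,5]
#6 0x7a→b30/s2 L1-HIT; vc=[17,5]
#7 0x79→b30/s2 L1-HIT; vc=[17,5]
#8 0x1b→b6/s2 MISS; vc=[17,5,30]
#9 0x29→b10/s2 MISS; vc=[17,5,30,6]
#10 0x19→b6/s2 VC-HIT; vc=[17,5,30,10]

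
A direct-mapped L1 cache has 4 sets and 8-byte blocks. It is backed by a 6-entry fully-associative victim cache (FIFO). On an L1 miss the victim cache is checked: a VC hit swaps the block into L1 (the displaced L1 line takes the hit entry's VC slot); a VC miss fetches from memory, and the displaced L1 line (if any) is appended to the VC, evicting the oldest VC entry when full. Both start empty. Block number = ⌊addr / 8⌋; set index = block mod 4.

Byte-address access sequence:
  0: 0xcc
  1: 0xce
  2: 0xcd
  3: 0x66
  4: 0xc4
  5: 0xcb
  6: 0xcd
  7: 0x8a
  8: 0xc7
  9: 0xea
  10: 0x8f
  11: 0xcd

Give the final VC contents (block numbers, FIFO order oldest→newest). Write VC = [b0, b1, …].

#0 0xcc→b25/s1 MISS; vc=[]
#1 0xce→b25/s1 L1-HIT; vc=[]
#2 0xcd→b25/s1 L1-HIT; vc=[]
#3 0x66→b12/s0 MISS; vc=[]
#4 0xc4→b24/s0 MISS; vc=[12]
#5 0xcb→b25/s1 L1-HIT; vc=[12]
#6 0xcd→b25/s1 L1-HIT; vc=[12]
#7 0x8a→b17/s1 MISS; vc=[12,25]
#8 0xc7→b24/s0 L1-HIT; vc=[12,25]
#9 0xea→b29/s1 MISS; vc=[12,25,17]
#10 0x8f→b17/s1 VC-HIT; vc=[12,25,29]
#11 0xcd→b25/s1 VC-HIT; vc=[12,17,29]

VC = [12, 17, 29]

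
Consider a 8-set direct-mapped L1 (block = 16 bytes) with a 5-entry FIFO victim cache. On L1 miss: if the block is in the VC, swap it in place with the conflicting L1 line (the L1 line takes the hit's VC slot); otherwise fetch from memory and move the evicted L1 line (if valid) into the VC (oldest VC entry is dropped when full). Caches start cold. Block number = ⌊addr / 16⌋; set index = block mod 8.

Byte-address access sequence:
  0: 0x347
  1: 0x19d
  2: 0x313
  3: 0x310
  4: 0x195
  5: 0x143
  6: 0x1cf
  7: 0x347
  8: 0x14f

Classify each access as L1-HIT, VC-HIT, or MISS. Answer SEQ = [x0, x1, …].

SEQ = [MISS, MISS, MISS, L1-HIT, VC-HIT, MISS, MISS, VC-HIT, VC-HIT]

  [0] addr=0x347 blk=52 s=4: MISS | VC []
  [1] addr=0x19d blk=25 s=1: MISS | VC []
  [2] addr=0x313 blk=49 s=1: MISS | VC [25]
  [3] addr=0x310 blk=49 s=1: L1-HIT | VC [25]
  [4] addr=0x195 blk=25 s=1: VC-HIT | VC [49]
  [5] addr=0x143 blk=20 s=4: MISS | VC [49, 52]
  [6] addr=0x1cf blk=28 s=4: MISS | VC [49, 52, 20]
  [7] addr=0x347 blk=52 s=4: VC-HIT | VC [49, 28, 20]
  [8] addr=0x14f blk=20 s=4: VC-HIT | VC [49, 28, 52]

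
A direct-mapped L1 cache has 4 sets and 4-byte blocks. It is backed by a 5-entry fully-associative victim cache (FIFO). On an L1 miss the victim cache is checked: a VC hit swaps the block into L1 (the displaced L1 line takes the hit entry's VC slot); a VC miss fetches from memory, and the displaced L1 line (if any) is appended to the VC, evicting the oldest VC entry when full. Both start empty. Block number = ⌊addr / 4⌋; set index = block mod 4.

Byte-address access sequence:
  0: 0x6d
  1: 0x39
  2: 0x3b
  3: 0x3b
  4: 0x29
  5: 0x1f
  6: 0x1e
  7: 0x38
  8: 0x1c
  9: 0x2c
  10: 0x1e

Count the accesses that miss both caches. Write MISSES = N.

0: 0x6d (blk 27, set 3) → MISS  vc=[]
1: 0x39 (blk 14, set 2) → MISS  vc=[]
2: 0x3b (blk 14, set 2) → L1-HIT  vc=[]
3: 0x3b (blk 14, set 2) → L1-HIT  vc=[]
4: 0x29 (blk 10, set 2) → MISS  vc=[14]
5: 0x1f (blk 7, set 3) → MISS  vc=[14, 27]
6: 0x1e (blk 7, set 3) → L1-HIT  vc=[14, 27]
7: 0x38 (blk 14, set 2) → VC-HIT  vc=[10, 27]
8: 0x1c (blk 7, set 3) → L1-HIT  vc=[10, 27]
9: 0x2c (blk 11, set 3) → MISS  vc=[10, 27, 7]
10: 0x1e (blk 7, set 3) → VC-HIT  vc=[10, 27, 11]

MISSES = 5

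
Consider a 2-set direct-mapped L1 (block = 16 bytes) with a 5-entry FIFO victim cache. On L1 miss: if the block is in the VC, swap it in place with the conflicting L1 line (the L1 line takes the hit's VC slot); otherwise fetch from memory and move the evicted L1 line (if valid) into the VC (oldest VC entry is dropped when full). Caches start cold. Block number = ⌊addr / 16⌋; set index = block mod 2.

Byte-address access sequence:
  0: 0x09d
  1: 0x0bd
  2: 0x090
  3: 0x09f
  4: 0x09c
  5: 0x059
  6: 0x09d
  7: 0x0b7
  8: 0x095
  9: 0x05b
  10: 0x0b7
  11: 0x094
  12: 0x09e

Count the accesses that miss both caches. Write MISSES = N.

MISSES = 3

#0 0x9d→b9/s1 MISS; vc=[]
#1 0xbd→b11/s1 MISS; vc=[9]
#2 0x90→b9/s1 VC-HIT; vc=[11]
#3 0x9f→b9/s1 L1-HIT; vc=[11]
#4 0x9c→b9/s1 L1-HIT; vc=[11]
#5 0x59→b5/s1 MISS; vc=[11,9]
#6 0x9d→b9/s1 VC-HIT; vc=[11,5]
#7 0xb7→b11/s1 VC-HIT; vc=[9,5]
#8 0x95→b9/s1 VC-HIT; vc=[11,5]
#9 0x5b→b5/s1 VC-HIT; vc=[11,9]
#10 0xb7→b11/s1 VC-HIT; vc=[5,9]
#11 0x94→b9/s1 VC-HIT; vc=[5,11]
#12 0x9e→b9/s1 L1-HIT; vc=[5,11]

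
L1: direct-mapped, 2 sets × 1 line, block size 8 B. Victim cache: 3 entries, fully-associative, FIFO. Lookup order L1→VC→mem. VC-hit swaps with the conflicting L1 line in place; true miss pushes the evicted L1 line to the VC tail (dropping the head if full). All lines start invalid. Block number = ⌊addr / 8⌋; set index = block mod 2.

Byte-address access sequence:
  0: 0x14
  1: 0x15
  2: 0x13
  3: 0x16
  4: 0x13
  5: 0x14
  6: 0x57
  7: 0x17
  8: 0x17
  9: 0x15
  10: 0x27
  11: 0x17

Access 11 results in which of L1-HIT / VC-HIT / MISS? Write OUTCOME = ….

OUTCOME = VC-HIT

0: 0x14 (blk 2, set 0) → MISS  vc=[]
1: 0x15 (blk 2, set 0) → L1-HIT  vc=[]
2: 0x13 (blk 2, set 0) → L1-HIT  vc=[]
3: 0x16 (blk 2, set 0) → L1-HIT  vc=[]
4: 0x13 (blk 2, set 0) → L1-HIT  vc=[]
5: 0x14 (blk 2, set 0) → L1-HIT  vc=[]
6: 0x57 (blk 10, set 0) → MISS  vc=[2]
7: 0x17 (blk 2, set 0) → VC-HIT  vc=[10]
8: 0x17 (blk 2, set 0) → L1-HIT  vc=[10]
9: 0x15 (blk 2, set 0) → L1-HIT  vc=[10]
10: 0x27 (blk 4, set 0) → MISS  vc=[10, 2]
11: 0x17 (blk 2, set 0) → VC-HIT  vc=[10, 4]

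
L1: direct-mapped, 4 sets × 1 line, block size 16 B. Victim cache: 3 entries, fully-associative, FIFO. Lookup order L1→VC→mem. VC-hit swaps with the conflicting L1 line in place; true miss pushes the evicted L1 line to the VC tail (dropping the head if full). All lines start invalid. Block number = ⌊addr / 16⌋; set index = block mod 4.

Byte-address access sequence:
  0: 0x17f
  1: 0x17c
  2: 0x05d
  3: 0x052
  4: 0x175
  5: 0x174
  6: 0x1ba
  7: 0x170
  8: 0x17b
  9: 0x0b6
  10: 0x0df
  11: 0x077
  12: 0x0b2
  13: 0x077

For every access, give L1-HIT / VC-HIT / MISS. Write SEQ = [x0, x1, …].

  [0] addr=0x17f blk=23 s=3: MISS | VC []
  [1] addr=0x17c blk=23 s=3: L1-HIT | VC []
  [2] addr=0x5d blk=5 s=1: MISS | VC []
  [3] addr=0x52 blk=5 s=1: L1-HIT | VC []
  [4] addr=0x175 blk=23 s=3: L1-HIT | VC []
  [5] addr=0x174 blk=23 s=3: L1-HIT | VC []
  [6] addr=0x1ba blk=27 s=3: MISS | VC [23]
  [7] addr=0x170 blk=23 s=3: VC-HIT | VC [27]
  [8] addr=0x17b blk=23 s=3: L1-HIT | VC [27]
  [9] addr=0xb6 blk=11 s=3: MISS | VC [27, 23]
  [10] addr=0xdf blk=13 s=1: MISS | VC [27, 23, 5]
  [11] addr=0x77 blk=7 s=3: MISS | VC [23, 5, 11]
  [12] addr=0xb2 blk=11 s=3: VC-HIT | VC [23, 5, 7]
  [13] addr=0x77 blk=7 s=3: VC-HIT | VC [23, 5, 11]

SEQ = [MISS, L1-HIT, MISS, L1-HIT, L1-HIT, L1-HIT, MISS, VC-HIT, L1-HIT, MISS, MISS, MISS, VC-HIT, VC-HIT]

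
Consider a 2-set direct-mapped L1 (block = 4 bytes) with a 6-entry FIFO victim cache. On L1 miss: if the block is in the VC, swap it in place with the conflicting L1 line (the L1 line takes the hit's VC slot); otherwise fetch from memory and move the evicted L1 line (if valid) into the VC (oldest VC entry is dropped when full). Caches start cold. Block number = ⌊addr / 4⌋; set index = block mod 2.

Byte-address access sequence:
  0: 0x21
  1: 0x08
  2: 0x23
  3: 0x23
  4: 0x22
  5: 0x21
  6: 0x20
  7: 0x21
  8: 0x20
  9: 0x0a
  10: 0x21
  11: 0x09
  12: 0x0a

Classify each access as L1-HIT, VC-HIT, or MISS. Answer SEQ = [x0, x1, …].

0: 0x21 (blk 8, set 0) → MISS  vc=[]
1: 0x8 (blk 2, set 0) → MISS  vc=[8]
2: 0x23 (blk 8, set 0) → VC-HIT  vc=[2]
3: 0x23 (blk 8, set 0) → L1-HIT  vc=[2]
4: 0x22 (blk 8, set 0) → L1-HIT  vc=[2]
5: 0x21 (blk 8, set 0) → L1-HIT  vc=[2]
6: 0x20 (blk 8, set 0) → L1-HIT  vc=[2]
7: 0x21 (blk 8, set 0) → L1-HIT  vc=[2]
8: 0x20 (blk 8, set 0) → L1-HIT  vc=[2]
9: 0xa (blk 2, set 0) → VC-HIT  vc=[8]
10: 0x21 (blk 8, set 0) → VC-HIT  vc=[2]
11: 0x9 (blk 2, set 0) → VC-HIT  vc=[8]
12: 0xa (blk 2, set 0) → L1-HIT  vc=[8]

SEQ = [MISS, MISS, VC-HIT, L1-HIT, L1-HIT, L1-HIT, L1-HIT, L1-HIT, L1-HIT, VC-HIT, VC-HIT, VC-HIT, L1-HIT]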